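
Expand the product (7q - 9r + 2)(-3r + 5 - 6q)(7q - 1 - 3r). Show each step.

(7q - 9r + 2)(-3r + 5 - 6q)(7q - 1 - 3r)
= (-21qr + 35q - 42q^2 + 27r^2 - 45r + 54qr - 6r + 10 - 12q)(7q - 1 - 3r)    [distributive law]
= (33qr + 23q - 42q^2 + 27r^2 - 51r + 10)(7q - 1 - 3r)    [combine like terms]
= 231q^2r - 33qr - 99qr^2 + 161q^2 - 23q - 69qr - 294q^3 + 42q^2 + 126q^2r + 189qr^2 - 27r^2 - 81r^3 - 357qr + 51r + 153r^2 + 70q - 10 - 30r    [distributive law]
= 357q^2r - 459qr + 90qr^2 + 203q^2 + 47q - 294q^3 + 126r^2 - 81r^3 + 21r - 10    [combine like terms]

357q^2r - 459qr + 90qr^2 + 203q^2 + 47q - 294q^3 + 126r^2 - 81r^3 + 21r - 10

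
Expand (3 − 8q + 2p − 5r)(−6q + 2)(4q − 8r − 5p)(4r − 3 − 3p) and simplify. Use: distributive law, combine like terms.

248q²r + 408q² + 1272pq² + 1648qr² − 600qr + 210pqr − 630pq − 738p²q − 72q − 432r² + 144r − 30pr + 90p + 150p² + 768q³r − 576q³ − 576pq³ − 1056q²r² − 360pq²r + 864p²q² + 504pqr² + 402p²qr − 180p³q − 168pr² − 134p²r + 60p³ − 960qr³ + 320r³

(3 − 8q + 2p − 5r)(−6q + 2)(4q − 8r − 5p)(4r − 3 − 3p)
= (−18q + 6 + 48q² − 16q − 12pq + 4p + 30qr − 10r)(4q − 8r − 5p)(4r − 3 − 3p)    [distributive law]
= (−34q + 6 + 48q² − 12pq + 4p + 30qr − 10r)(4q − 8r − 5p)(4r − 3 − 3p)    [combine like terms]
= (−136q² + 272qr + 170pq + 24q − 48r − 30p + 192q³ − 384q²r − 240pq² − 48pq² + 96pqr + 60p²q + 16pq − 32pr − 20p² + 120q²r − 240qr² − 150pqr − 40qr + 80r² + 50pr)(4r − 3 − 3p)    [distributive law]
= (−136q² + 232qr + 186pq + 24q − 48r − 30p + 192q³ − 264q²r − 288pq² − 54pqr + 60p²q + 18pr − 20p² − 240qr² + 80r²)(4r − 3 − 3p)    [combine like terms]
= −544q²r + 408q² + 408pq² + 928qr² − 696qr − 696pqr + 744pqr − 558pq − 558p²q + 96qr − 72q − 72pq − 192r² + 144r + 144pr − 120pr + 90p + 90p² + 768q³r − 576q³ − 576pq³ − 1056q²r² + 792q²r + 792pq²r − 1152pq²r + 864pq² + 864p²q² − 216pqr² + 162pqr + 162p²qr + 240p²qr − 180p²q − 180p³q + 72pr² − 54pr − 54p²r − 80p²r + 60p² + 60p³ − 960qr³ + 720qr² + 720pqr² + 320r³ − 240r² − 240pr²    [distributive law]
= 248q²r + 408q² + 1272pq² + 1648qr² − 600qr + 210pqr − 630pq − 738p²q − 72q − 432r² + 144r − 30pr + 90p + 150p² + 768q³r − 576q³ − 576pq³ − 1056q²r² − 360pq²r + 864p²q² + 504pqr² + 402p²qr − 180p³q − 168pr² − 134p²r + 60p³ − 960qr³ + 320r³    [combine like terms]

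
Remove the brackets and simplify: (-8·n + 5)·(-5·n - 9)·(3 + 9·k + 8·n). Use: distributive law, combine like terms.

496·n^2 + 360·k·n^2 + 320·n^3 - 219·n + 423·k·n - 135 - 405·k

(-8·n + 5)·(-5·n - 9)·(3 + 9·k + 8·n)
= (40·n^2 + 72·n - 25·n - 45)·(3 + 9·k + 8·n)    [distributive law]
= (40·n^2 + 47·n - 45)·(3 + 9·k + 8·n)    [combine like terms]
= 120·n^2 + 360·k·n^2 + 320·n^3 + 141·n + 423·k·n + 376·n^2 - 135 - 405·k - 360·n    [distributive law]
= 496·n^2 + 360·k·n^2 + 320·n^3 - 219·n + 423·k·n - 135 - 405·k    [combine like terms]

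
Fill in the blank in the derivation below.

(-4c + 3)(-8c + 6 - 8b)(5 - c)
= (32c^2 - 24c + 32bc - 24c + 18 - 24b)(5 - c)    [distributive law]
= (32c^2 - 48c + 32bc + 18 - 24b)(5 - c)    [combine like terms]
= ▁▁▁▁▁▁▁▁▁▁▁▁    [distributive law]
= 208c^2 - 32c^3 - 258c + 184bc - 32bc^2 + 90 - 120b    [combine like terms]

After distributive law, the bracketed line is:

160c^2 - 32c^3 - 240c + 48c^2 + 160bc - 32bc^2 + 90 - 18c - 120b + 24bc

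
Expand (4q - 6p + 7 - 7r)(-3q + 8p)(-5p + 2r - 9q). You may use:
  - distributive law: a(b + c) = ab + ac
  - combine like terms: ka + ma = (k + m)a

(4q - 6p + 7 - 7r)(-3q + 8p)(-5p + 2r - 9q)
= (-12q^2 + 32pq + 18pq - 48p^2 - 21q + 56p + 21qr - 56pr)(-5p + 2r - 9q)    [distributive law]
= (-12q^2 + 50pq - 48p^2 - 21q + 56p + 21qr - 56pr)(-5p + 2r - 9q)    [combine like terms]
= 60pq^2 - 24q^2r + 108q^3 - 250p^2q + 100pqr - 450pq^2 + 240p^3 - 96p^2r + 432p^2q + 105pq - 42qr + 189q^2 - 280p^2 + 112pr - 504pq - 105pqr + 42qr^2 - 189q^2r + 280p^2r - 112pr^2 + 504pqr    [distributive law]
= -390pq^2 - 213q^2r + 108q^3 + 182p^2q + 499pqr + 240p^3 + 184p^2r - 399pq - 42qr + 189q^2 - 280p^2 + 112pr + 42qr^2 - 112pr^2    [combine like terms]

-390pq^2 - 213q^2r + 108q^3 + 182p^2q + 499pqr + 240p^3 + 184p^2r - 399pq - 42qr + 189q^2 - 280p^2 + 112pr + 42qr^2 - 112pr^2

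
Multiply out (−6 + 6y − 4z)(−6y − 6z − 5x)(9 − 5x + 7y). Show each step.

324y − 240xy − 72y^2 + 324z + 144yz + 270x − 150x^2 − 30xy^2 − 252y^3 + 200xyz − 84y^2z + 150x^2y + 216z^2 − 120xz^2 + 168yz^2 − 100x^2z

(−6 + 6y − 4z)(−6y − 6z − 5x)(9 − 5x + 7y)
= (36y + 36z + 30x − 36y^2 − 36yz − 30xy + 24yz + 24z^2 + 20xz)(9 − 5x + 7y)    [distributive law]
= (36y + 36z + 30x − 36y^2 − 12yz − 30xy + 24z^2 + 20xz)(9 − 5x + 7y)    [combine like terms]
= 324y − 180xy + 252y^2 + 324z − 180xz + 252yz + 270x − 150x^2 + 210xy − 324y^2 + 180xy^2 − 252y^3 − 108yz + 60xyz − 84y^2z − 270xy + 150x^2y − 210xy^2 + 216z^2 − 120xz^2 + 168yz^2 + 180xz − 100x^2z + 140xyz    [distributive law]
= 324y − 240xy − 72y^2 + 324z + 144yz + 270x − 150x^2 − 30xy^2 − 252y^3 + 200xyz − 84y^2z + 150x^2y + 216z^2 − 120xz^2 + 168yz^2 − 100x^2z    [combine like terms]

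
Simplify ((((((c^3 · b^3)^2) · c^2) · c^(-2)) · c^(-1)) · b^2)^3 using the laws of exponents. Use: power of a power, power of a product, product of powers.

((((((c^3 · b^3)^2) · c^2) · c^(-2)) · c^(-1)) · b^2)^3
= ((((((c^3 · b^3)^2) · c^2) · c^(-2)) · c^(-1))^3) · ((b^2)^3)    [power of a product]
= ((((((c^3 · b^3)^2) · c^2) · c^(-2))^3) · ((c^(-1))^3)) · ((b^2)^3)    [power of a product]
= ((((((c^3 · b^3)^2) · c^2)^3) · ((c^(-2))^3)) · ((c^(-1))^3)) · ((b^2)^3)    [power of a product]
= ((((((c^3 · b^3)^2)^3) · ((c^2)^3)) · ((c^(-2))^3)) · ((c^(-1))^3)) · ((b^2)^3)    [power of a product]
= (((((c^3 · b^3)^6) · ((c^2)^3)) · ((c^(-2))^3)) · ((c^(-1))^3)) · ((b^2)^3)    [power of a power]
= ((((((c^3)^6) · ((b^3)^6)) · ((c^2)^3)) · ((c^(-2))^3)) · ((c^(-1))^3)) · ((b^2)^3)    [power of a product]
= ((((c^18 · ((b^3)^6)) · ((c^2)^3)) · ((c^(-2))^3)) · ((c^(-1))^3)) · ((b^2)^3)    [power of a power]
= ((((c^18 · b^18) · ((c^2)^3)) · ((c^(-2))^3)) · ((c^(-1))^3)) · ((b^2)^3)    [power of a power]
= ((((c^18 · b^18) · c^6) · ((c^(-2))^3)) · ((c^(-1))^3)) · ((b^2)^3)    [power of a power]
= ((((c^18 · b^18) · c^6) · c^(-6)) · ((c^(-1))^3)) · ((b^2)^3)    [power of a power]
= ((((c^18 · b^18) · c^6) · c^(-6)) · c^(-3)) · ((b^2)^3)    [power of a power]
= ((((c^18 · b^18) · c^6) · c^(-6)) · c^(-3)) · b^6    [power of a power]
= b^24·c^15    [product of powers]

b^24·c^15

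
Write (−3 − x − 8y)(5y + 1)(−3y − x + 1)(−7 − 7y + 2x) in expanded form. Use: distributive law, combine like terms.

(−3 − x − 8y)(5y + 1)(−3y − x + 1)(−7 − 7y + 2x)
= (−15y − 3 − 5xy − x − 40y^2 − 8y)(−3y − x + 1)(−7 − 7y + 2x)    [distributive law]
= (−23y − 3 − 5xy − x − 40y^2)(−3y − x + 1)(−7 − 7y + 2x)    [combine like terms]
= (69y^2 + 23xy − 23y + 9y + 3x − 3 + 15xy^2 + 5x^2y − 5xy + 3xy + x^2 − x + 120y^3 + 40xy^2 − 40y^2)(−7 − 7y + 2x)    [distributive law]
= (29y^2 + 21xy − 14y + 2x − 3 + 55xy^2 + 5x^2y + x^2 + 120y^3)(−7 − 7y + 2x)    [combine like terms]
= −203y^2 − 203y^3 + 58xy^2 − 147xy − 147xy^2 + 42x^2y + 98y + 98y^2 − 28xy − 14x − 14xy + 4x^2 + 21 + 21y − 6x − 385xy^2 − 385xy^3 + 110x^2y^2 − 35x^2y − 35x^2y^2 + 10x^3y − 7x^2 − 7x^2y + 2x^3 − 840y^3 − 840y^4 + 240xy^3    [distributive law]
= −105y^2 − 1043y^3 − 474xy^2 − 189xy + 119y − 20x − 3x^2 + 21 − 145xy^3 + 75x^2y^2 + 10x^3y + 2x^3 − 840y^4    [combine like terms]

−105y^2 − 1043y^3 − 474xy^2 − 189xy + 119y − 20x − 3x^2 + 21 − 145xy^3 + 75x^2y^2 + 10x^3y + 2x^3 − 840y^4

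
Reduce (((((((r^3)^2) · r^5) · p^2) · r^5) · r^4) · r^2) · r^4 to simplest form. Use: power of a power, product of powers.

(((((((r^3)^2) · r^5) · p^2) · r^5) · r^4) · r^2) · r^4
= (((((r^6 · r^5) · p^2) · r^5) · r^4) · r^2) · r^4    [power of a power]
= ((((r^11 · p^2) · r^5) · r^4) · r^2) · r^4    [product of powers]
= p^2r^26    [product of powers]

p^2r^26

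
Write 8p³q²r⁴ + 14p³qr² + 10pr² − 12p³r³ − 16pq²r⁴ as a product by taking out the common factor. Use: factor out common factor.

8p³q²r⁴ + 14p³qr² + 10pr² − 12p³r³ − 16pq²r⁴
= 2(4p³q²r⁴ + 7p³qr² + 5pr² − 6p³r³ − 8pq²r⁴)    [factor out 2]
= 2pr²(4p²q²r² + 7p²q + 5 − 6p²r − 8q²r²)    [factor out pr²]

2pr²(4p²q²r² + 7p²q + 5 − 6p²r − 8q²r²)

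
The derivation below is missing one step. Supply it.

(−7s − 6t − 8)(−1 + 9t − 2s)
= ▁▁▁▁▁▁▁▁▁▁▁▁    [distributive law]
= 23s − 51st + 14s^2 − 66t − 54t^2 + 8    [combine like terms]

After distributive law, the bracketed line is:

7s − 63st + 14s^2 + 6t − 54t^2 + 12st + 8 − 72t + 16s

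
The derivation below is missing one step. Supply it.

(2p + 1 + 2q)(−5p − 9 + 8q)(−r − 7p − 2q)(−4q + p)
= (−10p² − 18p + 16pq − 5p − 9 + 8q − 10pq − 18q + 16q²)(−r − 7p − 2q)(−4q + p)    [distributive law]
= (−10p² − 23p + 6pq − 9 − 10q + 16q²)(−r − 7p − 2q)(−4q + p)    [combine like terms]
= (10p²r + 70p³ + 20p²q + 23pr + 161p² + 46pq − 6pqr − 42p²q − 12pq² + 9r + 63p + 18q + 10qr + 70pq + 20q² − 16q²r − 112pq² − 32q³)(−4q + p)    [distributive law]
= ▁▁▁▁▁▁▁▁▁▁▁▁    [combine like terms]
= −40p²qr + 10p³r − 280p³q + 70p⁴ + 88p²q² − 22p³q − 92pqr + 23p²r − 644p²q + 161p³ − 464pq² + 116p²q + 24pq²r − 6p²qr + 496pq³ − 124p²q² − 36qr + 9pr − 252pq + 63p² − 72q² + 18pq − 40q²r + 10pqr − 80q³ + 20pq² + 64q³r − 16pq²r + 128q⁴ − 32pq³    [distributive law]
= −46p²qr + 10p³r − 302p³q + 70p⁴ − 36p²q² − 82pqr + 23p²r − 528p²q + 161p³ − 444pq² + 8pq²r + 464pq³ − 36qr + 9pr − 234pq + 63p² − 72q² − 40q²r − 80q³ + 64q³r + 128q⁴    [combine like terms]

By combine like terms:

(10p²r + 70p³ − 22p²q + 23pr + 161p² + 116pq − 6pqr − 124pq² + 9r + 63p + 18q + 10qr + 20q² − 16q²r − 32q³)(−4q + p)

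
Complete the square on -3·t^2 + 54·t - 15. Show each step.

-3(t - 9)^2 + 228

-3·t^2 + 54·t - 15
= -3(t^2 - 18·t) - 15    [factor out -3 from the t-terms]
= -3(t^2 - 18·t + 81 - 81) - 15    [add and subtract 81 inside the bracket]
= -3(t - 9)^2 + 243 - 15    [perfect-square identity]
= -3(t - 9)^2 + 228    [combine constants]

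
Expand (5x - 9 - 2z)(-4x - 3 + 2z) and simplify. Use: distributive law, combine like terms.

-20x^2 + 21x + 18xz + 27 - 12z - 4z^2

(5x - 9 - 2z)(-4x - 3 + 2z)
= -20x^2 - 15x + 10xz + 36x + 27 - 18z + 8xz + 6z - 4z^2    [distributive law]
= -20x^2 + 21x + 18xz + 27 - 12z - 4z^2    [combine like terms]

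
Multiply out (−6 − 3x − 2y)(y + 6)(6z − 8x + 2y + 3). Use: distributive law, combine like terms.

(−6 − 3x − 2y)(y + 6)(6z − 8x + 2y + 3)
= (−6y − 36 − 3xy − 18x − 2y^2 − 12y)(6z − 8x + 2y + 3)    [distributive law]
= (−18y − 36 − 3xy − 18x − 2y^2)(6z − 8x + 2y + 3)    [combine like terms]
= −108yz + 144xy − 36y^2 − 54y − 216z + 288x − 72y − 108 − 18xyz + 24x^2y − 6xy^2 − 9xy − 108xz + 144x^2 − 36xy − 54x − 12y^2z + 16xy^2 − 4y^3 − 6y^2    [distributive law]
= −108yz + 99xy − 42y^2 − 126y − 216z + 234x − 108 − 18xyz + 24x^2y + 10xy^2 − 108xz + 144x^2 − 12y^2z − 4y^3    [combine like terms]

−108yz + 99xy − 42y^2 − 126y − 216z + 234x − 108 − 18xyz + 24x^2y + 10xy^2 − 108xz + 144x^2 − 12y^2z − 4y^3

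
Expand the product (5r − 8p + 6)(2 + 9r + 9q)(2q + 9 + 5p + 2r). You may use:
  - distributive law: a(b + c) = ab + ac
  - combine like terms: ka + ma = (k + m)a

(5r − 8p + 6)(2 + 9r + 9q)(2q + 9 + 5p + 2r)
= (10r + 45r^2 + 45qr − 16p − 72pr − 72pq + 12 + 54r + 54q)(2q + 9 + 5p + 2r)    [distributive law]
= (64r + 45r^2 + 45qr − 16p − 72pr − 72pq + 12 + 54q)(2q + 9 + 5p + 2r)    [combine like terms]
= 128qr + 576r + 320pr + 128r^2 + 90qr^2 + 405r^2 + 225pr^2 + 90r^3 + 90q^2r + 405qr + 225pqr + 90qr^2 − 32pq − 144p − 80p^2 − 32pr − 144pqr − 648pr − 360p^2r − 144pr^2 − 144pq^2 − 648pq − 360p^2q − 144pqr + 24q + 108 + 60p + 24r + 108q^2 + 486q + 270pq + 108qr    [distributive law]
= 641qr + 600r − 360pr + 533r^2 + 180qr^2 + 81pr^2 + 90r^3 + 90q^2r − 63pqr − 410pq − 84p − 80p^2 − 360p^2r − 144pq^2 − 360p^2q + 510q + 108 + 108q^2    [combine like terms]

641qr + 600r − 360pr + 533r^2 + 180qr^2 + 81pr^2 + 90r^3 + 90q^2r − 63pqr − 410pq − 84p − 80p^2 − 360p^2r − 144pq^2 − 360p^2q + 510q + 108 + 108q^2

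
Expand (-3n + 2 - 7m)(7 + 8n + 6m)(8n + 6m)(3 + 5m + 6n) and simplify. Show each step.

(-3n + 2 - 7m)(7 + 8n + 6m)(8n + 6m)(3 + 5m + 6n)
= (-21n - 24n^2 - 18mn + 14 + 16n + 12m - 49m - 56mn - 42m^2)(8n + 6m)(3 + 5m + 6n)    [distributive law]
= (-5n - 24n^2 - 74mn + 14 - 37m - 42m^2)(8n + 6m)(3 + 5m + 6n)    [combine like terms]
= (-40n^2 - 30mn - 192n^3 - 144mn^2 - 592mn^2 - 444m^2n + 112n + 84m - 296mn - 222m^2 - 336m^2n - 252m^3)(3 + 5m + 6n)    [distributive law]
= (-40n^2 - 326mn - 192n^3 - 736mn^2 - 780m^2n + 112n + 84m - 222m^2 - 252m^3)(3 + 5m + 6n)    [combine like terms]
= -120n^2 - 200mn^2 - 240n^3 - 978mn - 1630m^2n - 1956mn^2 - 576n^3 - 960mn^3 - 1152n^4 - 2208mn^2 - 3680m^2n^2 - 4416mn^3 - 2340m^2n - 3900m^3n - 4680m^2n^2 + 336n + 560mn + 672n^2 + 252m + 420m^2 + 504mn - 666m^2 - 1110m^3 - 1332m^2n - 756m^3 - 1260m^4 - 1512m^3n    [distributive law]
= 552n^2 - 4364mn^2 - 816n^3 + 86mn - 5302m^2n - 5376mn^3 - 1152n^4 - 8360m^2n^2 - 5412m^3n + 336n + 252m - 246m^2 - 1866m^3 - 1260m^4    [combine like terms]

552n^2 - 4364mn^2 - 816n^3 + 86mn - 5302m^2n - 5376mn^3 - 1152n^4 - 8360m^2n^2 - 5412m^3n + 336n + 252m - 246m^2 - 1866m^3 - 1260m^4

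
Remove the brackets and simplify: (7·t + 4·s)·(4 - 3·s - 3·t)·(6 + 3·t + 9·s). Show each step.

168·t - 42·t^2 + 102·s·t - 288·s·t^2 - 333·s^2·t - 63·t^3 + 96·s + 72·s^2 - 108·s^3

(7·t + 4·s)·(4 - 3·s - 3·t)·(6 + 3·t + 9·s)
= (28·t - 21·s·t - 21·t^2 + 16·s - 12·s^2 - 12·s·t)·(6 + 3·t + 9·s)    [distributive law]
= (28·t - 33·s·t - 21·t^2 + 16·s - 12·s^2)·(6 + 3·t + 9·s)    [combine like terms]
= 168·t + 84·t^2 + 252·s·t - 198·s·t - 99·s·t^2 - 297·s^2·t - 126·t^2 - 63·t^3 - 189·s·t^2 + 96·s + 48·s·t + 144·s^2 - 72·s^2 - 36·s^2·t - 108·s^3    [distributive law]
= 168·t - 42·t^2 + 102·s·t - 288·s·t^2 - 333·s^2·t - 63·t^3 + 96·s + 72·s^2 - 108·s^3    [combine like terms]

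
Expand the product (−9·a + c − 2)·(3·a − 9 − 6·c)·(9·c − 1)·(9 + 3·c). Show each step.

−2106·a^2·c − 729·a^2·c^2 + 243·a^2 + 5337·a·c + 6471·a·c^2 − 675·a + 1539·a·c^3 + 774·c^2 − 387·c^3 + 1377·c − 162·c^4 − 162

(−9·a + c − 2)·(3·a − 9 − 6·c)·(9·c − 1)·(9 + 3·c)
= (−27·a^2 + 81·a + 54·a·c + 3·a·c − 9·c − 6·c^2 − 6·a + 18 + 12·c)·(9·c − 1)·(9 + 3·c)    [distributive law]
= (−27·a^2 + 75·a + 57·a·c + 3·c − 6·c^2 + 18)·(9·c − 1)·(9 + 3·c)    [combine like terms]
= (−243·a^2·c + 27·a^2 + 675·a·c − 75·a + 513·a·c^2 − 57·a·c + 27·c^2 − 3·c − 54·c^3 + 6·c^2 + 162·c − 18)·(9 + 3·c)    [distributive law]
= (−243·a^2·c + 27·a^2 + 618·a·c − 75·a + 513·a·c^2 + 33·c^2 + 159·c − 54·c^3 − 18)·(9 + 3·c)    [combine like terms]
= −2187·a^2·c − 729·a^2·c^2 + 243·a^2 + 81·a^2·c + 5562·a·c + 1854·a·c^2 − 675·a − 225·a·c + 4617·a·c^2 + 1539·a·c^3 + 297·c^2 + 99·c^3 + 1431·c + 477·c^2 − 486·c^3 − 162·c^4 − 162 − 54·c    [distributive law]
= −2106·a^2·c − 729·a^2·c^2 + 243·a^2 + 5337·a·c + 6471·a·c^2 − 675·a + 1539·a·c^3 + 774·c^2 − 387·c^3 + 1377·c − 162·c^4 − 162    [combine like terms]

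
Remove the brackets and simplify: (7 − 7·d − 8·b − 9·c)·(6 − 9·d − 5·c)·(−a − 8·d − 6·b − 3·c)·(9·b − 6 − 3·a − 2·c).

(7 − 7·d − 8·b − 9·c)·(6 − 9·d − 5·c)·(−a − 8·d − 6·b − 3·c)·(9·b − 6 − 3·a − 2·c)
= (42 − 63·d − 35·c − 42·d + 63·d^2 + 35·c·d − 48·b + 72·b·d + 40·b·c − 54·c + 81·c·d + 45·c^2)·(−a − 8·d − 6·b − 3·c)·(9·b − 6 − 3·a − 2·c)    [distributive law]
= (42 − 105·d − 89·c + 63·d^2 + 116·c·d − 48·b + 72·b·d + 40·b·c + 45·c^2)·(−a − 8·d − 6·b − 3·c)·(9·b − 6 − 3·a − 2·c)    [combine like terms]
= (−42·a − 336·d − 252·b − 126·c + 105·a·d + 840·d^2 + 630·b·d + 315·c·d + 89·a·c + 712·c·d + 534·b·c + 267·c^2 − 63·a·d^2 − 504·d^3 − 378·b·d^2 − 189·c·d^2 − 116·a·c·d − 928·c·d^2 − 696·b·c·d − 348·c^2·d + 48·a·b + 384·b·d + 288·b^2 + 144·b·c − 72·a·b·d − 576·b·d^2 − 432·b^2·d − 216·b·c·d − 40·a·b·c − 320·b·c·d − 240·b^2·c − 120·b·c^2 − 45·a·c^2 − 360·c^2·d − 270·b·c^2 − 135·c^3)·(9·b − 6 − 3·a − 2·c)    [distributive law]
= (−42·a − 336·d − 252·b − 126·c + 105·a·d + 840·d^2 + 1014·b·d + 1027·c·d + 89·a·c + 678·b·c + 267·c^2 − 63·a·d^2 − 504·d^3 − 954·b·d^2 − 1117·c·d^2 − 116·a·c·d − 1232·b·c·d − 708·c^2·d + 48·a·b + 288·b^2 − 72·a·b·d − 432·b^2·d − 40·a·b·c − 240·b^2·c − 390·b·c^2 − 45·a·c^2 − 135·c^3)·(9·b − 6 − 3·a − 2·c)    [combine like terms]
= −378·a·b + 252·a + 126·a^2 + 84·a·c − 3024·b·d + 2016·d + 1008·a·d + 672·c·d − 2268·b^2 + 1512·b + 756·a·b + 504·b·c − 1134·b·c + 756·c + 378·a·c + 252·c^2 + 945·a·b·d − 630·a·d − 315·a^2·d − 210·a·c·d + 7560·b·d^2 − 5040·d^2 − 2520·a·d^2 − 1680·c·d^2 + 9126·b^2·d − 6084·b·d − 3042·a·b·d − 2028·b·c·d + 9243·b·c·d − 6162·c·d − 3081·a·c·d − 2054·c^2·d + 801·a·b·c − 534·a·c − 267·a^2·c − 178·a·c^2 + 6102·b^2·c − 4068·b·c − 2034·a·b·c − 1356·b·c^2 + 2403·b·c^2 − 1602·c^2 − 801·a·c^2 − 534·c^3 − 567·a·b·d^2 + 378·a·d^2 + 189·a^2·d^2 + 126·a·c·d^2 − 4536·b·d^3 + 3024·d^3 + 1512·a·d^3 + 1008·c·d^3 − 8586·b^2·d^2 + 5724·b·d^2 + 2862·a·b·d^2 + 1908·b·c·d^2 − 10053·b·c·d^2 + 6702·c·d^2 + 3351·a·c·d^2 + 2234·c^2·d^2 − 1044·a·b·c·d + 696·a·c·d + 348·a^2·c·d + 232·a·c^2·d − 11088·b^2·c·d + 7392·b·c·d + 3696·a·b·c·d + 2464·b·c^2·d − 6372·b·c^2·d + 4248·c^2·d + 2124·a·c^2·d + 1416·c^3·d + 432·a·b^2 − 288·a·b − 144·a^2·b − 96·a·b·c + 2592·b^3 − 1728·b^2 − 864·a·b^2 − 576·b^2·c − 648·a·b^2·d + 432·a·b·d + 216·a^2·b·d + 144·a·b·c·d − 3888·b^3·d + 2592·b^2·d + 1296·a·b^2·d + 864·b^2·c·d − 360·a·b^2·c + 240·a·b·c + 120·a^2·b·c + 80·a·b·c^2 − 2160·b^3·c + 1440·b^2·c + 720·a·b^2·c + 480·b^2·c^2 − 3510·b^2·c^2 + 2340·b·c^2 + 1170·a·b·c^2 + 780·b·c^3 − 405·a·b·c^2 + 270·a·c^2 + 135·a^2·c^2 + 90·a·c^3 − 1215·b·c^3 + 810·c^3 + 405·a·c^3 + 270·c^4    [distributive law]
= 90·a·b + 252·a + 126·a^2 − 72·a·c − 9108·b·d + 2016·d + 378·a·d − 5490·c·d − 3996·b^2 + 1512·b − 4698·b·c + 756·c − 1350·c^2 − 1665·a·b·d − 315·a^2·d − 2595·a·c·d + 13284·b·d^2 − 5040·d^2 − 2142·a·d^2 + 5022·c·d^2 + 11718·b^2·d + 14607·b·c·d + 2194·c^2·d − 1089·a·b·c − 267·a^2·c − 709·a·c^2 + 6966·b^2·c + 3387·b·c^2 + 276·c^3 + 2295·a·b·d^2 + 189·a^2·d^2 + 3477·a·c·d^2 − 4536·b·d^3 + 3024·d^3 + 1512·a·d^3 + 1008·c·d^3 − 8586·b^2·d^2 − 8145·b·c·d^2 + 2234·c^2·d^2 + 2796·a·b·c·d + 348·a^2·c·d + 2356·a·c^2·d − 10224·b^2·c·d − 3908·b·c^2·d + 1416·c^3·d − 432·a·b^2 − 144·a^2·b + 2592·b^3 + 648·a·b^2·d + 216·a^2·b·d − 3888·b^3·d + 360·a·b^2·c + 120·a^2·b·c + 845·a·b·c^2 − 2160·b^3·c − 3030·b^2·c^2 − 435·b·c^3 + 135·a^2·c^2 + 495·a·c^3 + 270·c^4    [combine like terms]

90·a·b + 252·a + 126·a^2 − 72·a·c − 9108·b·d + 2016·d + 378·a·d − 5490·c·d − 3996·b^2 + 1512·b − 4698·b·c + 756·c − 1350·c^2 − 1665·a·b·d − 315·a^2·d − 2595·a·c·d + 13284·b·d^2 − 5040·d^2 − 2142·a·d^2 + 5022·c·d^2 + 11718·b^2·d + 14607·b·c·d + 2194·c^2·d − 1089·a·b·c − 267·a^2·c − 709·a·c^2 + 6966·b^2·c + 3387·b·c^2 + 276·c^3 + 2295·a·b·d^2 + 189·a^2·d^2 + 3477·a·c·d^2 − 4536·b·d^3 + 3024·d^3 + 1512·a·d^3 + 1008·c·d^3 − 8586·b^2·d^2 − 8145·b·c·d^2 + 2234·c^2·d^2 + 2796·a·b·c·d + 348·a^2·c·d + 2356·a·c^2·d − 10224·b^2·c·d − 3908·b·c^2·d + 1416·c^3·d − 432·a·b^2 − 144·a^2·b + 2592·b^3 + 648·a·b^2·d + 216·a^2·b·d − 3888·b^3·d + 360·a·b^2·c + 120·a^2·b·c + 845·a·b·c^2 − 2160·b^3·c − 3030·b^2·c^2 − 435·b·c^3 + 135·a^2·c^2 + 495·a·c^3 + 270·c^4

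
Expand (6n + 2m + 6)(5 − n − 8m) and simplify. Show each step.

24n − 6n^2 − 50mn − 38m − 16m^2 + 30

(6n + 2m + 6)(5 − n − 8m)
= 30n − 6n^2 − 48mn + 10m − 2mn − 16m^2 + 30 − 6n − 48m    [distributive law]
= 24n − 6n^2 − 50mn − 38m − 16m^2 + 30    [combine like terms]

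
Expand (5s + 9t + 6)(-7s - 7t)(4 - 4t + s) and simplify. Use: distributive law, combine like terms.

-182s^2 + 42s^2t - 35s^3 - 266st + 329st^2 - 84t^2 + 252t^3 - 168s - 168t

(5s + 9t + 6)(-7s - 7t)(4 - 4t + s)
= (-35s^2 - 35st - 63st - 63t^2 - 42s - 42t)(4 - 4t + s)    [distributive law]
= (-35s^2 - 98st - 63t^2 - 42s - 42t)(4 - 4t + s)    [combine like terms]
= -140s^2 + 140s^2t - 35s^3 - 392st + 392st^2 - 98s^2t - 252t^2 + 252t^3 - 63st^2 - 168s + 168st - 42s^2 - 168t + 168t^2 - 42st    [distributive law]
= -182s^2 + 42s^2t - 35s^3 - 266st + 329st^2 - 84t^2 + 252t^3 - 168s - 168t    [combine like terms]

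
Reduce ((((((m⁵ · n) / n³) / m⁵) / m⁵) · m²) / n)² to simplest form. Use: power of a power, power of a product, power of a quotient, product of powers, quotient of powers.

((((((m⁵ · n) / n³) / m⁵) / m⁵) · m²) / n)²
= ((((((m⁵ · n) / n³) / m⁵) / m⁵) · m²)²) / (n²)    [power of a quotient]
= ((((((m⁵ · n) / n³) / m⁵) / m⁵)²) · ((m²)²)) / (n²)    [power of a product]
= ((((((m⁵ · n) / n³) / m⁵)²) / ((m⁵)²)) · ((m²)²)) / (n²)    [power of a quotient]
= ((((((m⁵ · n) / n³)²) / ((m⁵)²)) / ((m⁵)²)) · ((m²)²)) / (n²)    [power of a quotient]
= ((((((m⁵ · n)²) / ((n³)²)) / ((m⁵)²)) / ((m⁵)²)) · ((m²)²)) / (n²)    [power of a quotient]
= (((((((m⁵)²) · (n²)) / ((n³)²)) / ((m⁵)²)) / ((m⁵)²)) · ((m²)²)) / (n²)    [power of a product]
= (((((m¹⁰ · (n²)) / ((n³)²)) / ((m⁵)²)) / ((m⁵)²)) · ((m²)²)) / (n²)    [power of a power]
= (((((m¹⁰ · n²) / n⁶) / ((m⁵)²)) / ((m⁵)²)) · ((m²)²)) / (n²)    [power of a power]
= (((((m¹⁰ · n²) / n⁶) / m¹⁰) / ((m⁵)²)) · ((m²)²)) / (n²)    [power of a power]
= (((((m¹⁰ · n²) / n⁶) / m¹⁰) / m¹⁰) · ((m²)²)) / (n²)    [power of a power]
= (((((m¹⁰ · n²) / n⁶) / m¹⁰) / m¹⁰) · m⁴) / (n²)    [power of a power]
= m⁻⁶n⁻⁶    [quotient of powers; product of powers]

m⁻⁶n⁻⁶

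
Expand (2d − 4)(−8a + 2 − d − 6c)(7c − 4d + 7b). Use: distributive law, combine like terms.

(2d − 4)(−8a + 2 − d − 6c)(7c − 4d + 7b)
= (−16ad + 4d − 2d^2 − 12cd + 32a − 8 + 4d + 24c)(7c − 4d + 7b)    [distributive law]
= (−16ad + 8d − 2d^2 − 12cd + 32a − 8 + 24c)(7c − 4d + 7b)    [combine like terms]
= −112acd + 64ad^2 − 112abd + 56cd − 32d^2 + 56bd − 14cd^2 + 8d^3 − 14bd^2 − 84c^2d + 48cd^2 − 84bcd + 224ac − 128ad + 224ab − 56c + 32d − 56b + 168c^2 − 96cd + 168bc    [distributive law]
= −112acd + 64ad^2 − 112abd − 40cd − 32d^2 + 56bd + 34cd^2 + 8d^3 − 14bd^2 − 84c^2d − 84bcd + 224ac − 128ad + 224ab − 56c + 32d − 56b + 168c^2 + 168bc    [combine like terms]

−112acd + 64ad^2 − 112abd − 40cd − 32d^2 + 56bd + 34cd^2 + 8d^3 − 14bd^2 − 84c^2d − 84bcd + 224ac − 128ad + 224ab − 56c + 32d − 56b + 168c^2 + 168bc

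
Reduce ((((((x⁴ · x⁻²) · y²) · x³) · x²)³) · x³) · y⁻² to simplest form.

((((((x⁴ · x⁻²) · y²) · x³) · x²)³) · x³) · y⁻²
= ((((((x⁴ · x⁻²) · y²) · x³)³) · ((x²)³)) · x³) · y⁻²    [power of a product]
= ((((((x⁴ · x⁻²) · y²)³) · ((x³)³)) · ((x²)³)) · x³) · y⁻²    [power of a product]
= ((((((x⁴ · x⁻²)³) · ((y²)³)) · ((x³)³)) · ((x²)³)) · x³) · y⁻²    [power of a product]
= (((((((x⁴)³) · ((x⁻²)³)) · ((y²)³)) · ((x³)³)) · ((x²)³)) · x³) · y⁻²    [power of a product]
= (((((x¹² · ((x⁻²)³)) · ((y²)³)) · ((x³)³)) · ((x²)³)) · x³) · y⁻²    [power of a power]
= (((((x¹² · x⁻⁶) · ((y²)³)) · ((x³)³)) · ((x²)³)) · x³) · y⁻²    [power of a power]
= ((((x⁶ · ((y²)³)) · ((x³)³)) · ((x²)³)) · x³) · y⁻²    [product of powers]
= ((((x⁶ · y⁶) · ((x³)³)) · ((x²)³)) · x³) · y⁻²    [power of a power]
= ((((x⁶ · y⁶) · x⁹) · ((x²)³)) · x³) · y⁻²    [power of a power]
= ((((x⁶ · y⁶) · x⁹) · x⁶) · x³) · y⁻²    [power of a power]
= x²⁴·y⁴    [product of powers]

x²⁴·y⁴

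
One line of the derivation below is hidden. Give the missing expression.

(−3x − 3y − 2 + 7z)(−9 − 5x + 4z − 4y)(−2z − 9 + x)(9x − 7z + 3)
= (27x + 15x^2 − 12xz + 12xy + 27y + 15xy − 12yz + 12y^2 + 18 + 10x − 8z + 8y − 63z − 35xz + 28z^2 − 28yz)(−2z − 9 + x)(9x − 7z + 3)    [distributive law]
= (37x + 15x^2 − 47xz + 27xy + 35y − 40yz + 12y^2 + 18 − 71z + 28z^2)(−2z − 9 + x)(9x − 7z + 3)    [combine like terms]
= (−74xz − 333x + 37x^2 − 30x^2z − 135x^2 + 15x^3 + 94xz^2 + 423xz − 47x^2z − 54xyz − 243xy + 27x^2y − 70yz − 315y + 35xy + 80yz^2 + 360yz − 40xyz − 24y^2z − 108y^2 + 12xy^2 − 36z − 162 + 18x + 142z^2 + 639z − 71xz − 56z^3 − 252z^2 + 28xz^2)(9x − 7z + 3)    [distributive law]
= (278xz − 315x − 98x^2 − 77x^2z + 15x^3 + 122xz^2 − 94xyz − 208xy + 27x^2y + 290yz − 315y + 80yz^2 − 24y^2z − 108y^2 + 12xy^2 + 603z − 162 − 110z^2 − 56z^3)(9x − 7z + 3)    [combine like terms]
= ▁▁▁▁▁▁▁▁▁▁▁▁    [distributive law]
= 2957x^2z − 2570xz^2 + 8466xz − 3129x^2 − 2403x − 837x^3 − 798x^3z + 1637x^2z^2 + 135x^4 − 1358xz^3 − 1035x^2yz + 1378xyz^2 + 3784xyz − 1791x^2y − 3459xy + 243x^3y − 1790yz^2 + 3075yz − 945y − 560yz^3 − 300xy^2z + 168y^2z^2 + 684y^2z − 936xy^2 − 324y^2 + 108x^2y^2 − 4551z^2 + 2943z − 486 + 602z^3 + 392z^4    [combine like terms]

After distributive law, the bracketed line is:

2502x^2z − 1946xz^2 + 834xz − 2835x^2 + 2205xz − 945x − 882x^3 + 686x^2z − 294x^2 − 693x^3z + 539x^2z^2 − 231x^2z + 135x^4 − 105x^3z + 45x^3 + 1098x^2z^2 − 854xz^3 + 366xz^2 − 846x^2yz + 658xyz^2 − 282xyz − 1872x^2y + 1456xyz − 624xy + 243x^3y − 189x^2yz + 81x^2y + 2610xyz − 2030yz^2 + 870yz − 2835xy + 2205yz − 945y + 720xyz^2 − 560yz^3 + 240yz^2 − 216xy^2z + 168y^2z^2 − 72y^2z − 972xy^2 + 756y^2z − 324y^2 + 108x^2y^2 − 84xy^2z + 36xy^2 + 5427xz − 4221z^2 + 1809z − 1458x + 1134z − 486 − 990xz^2 + 770z^3 − 330z^2 − 504xz^3 + 392z^4 − 168z^3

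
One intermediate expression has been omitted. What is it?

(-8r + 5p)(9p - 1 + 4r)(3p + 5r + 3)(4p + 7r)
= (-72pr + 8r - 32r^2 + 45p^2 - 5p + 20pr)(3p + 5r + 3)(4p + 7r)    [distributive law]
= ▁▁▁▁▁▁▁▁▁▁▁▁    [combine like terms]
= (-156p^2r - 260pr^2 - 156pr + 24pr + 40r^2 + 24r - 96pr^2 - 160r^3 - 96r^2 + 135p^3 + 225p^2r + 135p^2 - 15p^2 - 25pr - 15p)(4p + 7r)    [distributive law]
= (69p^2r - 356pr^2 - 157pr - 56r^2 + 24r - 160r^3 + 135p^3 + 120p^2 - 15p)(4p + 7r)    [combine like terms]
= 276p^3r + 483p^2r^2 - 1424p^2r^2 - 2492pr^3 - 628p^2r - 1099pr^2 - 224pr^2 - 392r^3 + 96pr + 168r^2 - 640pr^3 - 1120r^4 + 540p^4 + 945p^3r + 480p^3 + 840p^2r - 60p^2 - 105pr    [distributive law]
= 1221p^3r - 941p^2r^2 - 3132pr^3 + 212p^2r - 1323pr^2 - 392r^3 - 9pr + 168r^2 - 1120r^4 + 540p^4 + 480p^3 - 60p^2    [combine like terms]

After combine like terms, the bracketed line is:

(-52pr + 8r - 32r^2 + 45p^2 - 5p)(3p + 5r + 3)(4p + 7r)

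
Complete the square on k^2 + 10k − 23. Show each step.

k^2 + 10k − 23
= k^2 + 10k + 25 − 25 − 23    [add and subtract 25]
= (k + 5)^2 − 25 − 23    [perfect-square identity]
= (k + 5)^2 − 48    [combine constants]

(k + 5)^2 − 48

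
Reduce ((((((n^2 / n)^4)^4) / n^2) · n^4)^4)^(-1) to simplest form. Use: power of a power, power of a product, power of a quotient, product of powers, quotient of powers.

n^(-72)

((((((n^2 / n)^4)^4) / n^2) · n^4)^4)^(-1)
= (((((n^2 / n)^4)^4) / n^2) · n^4)^(-4)    [power of a power]
= (((((n^2 / n)^4)^4) / n^2)^(-4)) · ((n^4)^(-4))    [power of a product]
= (((((n^2 / n)^4)^4)^(-4)) / ((n^2)^(-4))) · ((n^4)^(-4))    [power of a quotient]
= ((((n^2 / n)^4)^(-16)) / ((n^2)^(-4))) · ((n^4)^(-4))    [power of a power]
= (((n^2 / n)^(-64)) / ((n^2)^(-4))) · ((n^4)^(-4))    [power of a power]
= ((((n^2)^(-64)) / (n^(-64))) / ((n^2)^(-4))) · ((n^4)^(-4))    [power of a quotient]
= ((n^(-128) / (n^(-64))) / ((n^2)^(-4))) · ((n^4)^(-4))    [power of a power]
= (n^(-64) / ((n^2)^(-4))) · ((n^4)^(-4))    [quotient of powers]
= (n^(-64) / n^(-8)) · ((n^4)^(-4))    [power of a power]
= n^(-56) · ((n^4)^(-4))    [quotient of powers]
= n^(-56) · n^(-16)    [power of a power]
= n^(-72)    [product of powers]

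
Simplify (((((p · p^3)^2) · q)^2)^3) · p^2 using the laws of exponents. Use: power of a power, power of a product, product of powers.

(((((p · p^3)^2) · q)^2)^3) · p^2
= ((((p · p^3)^2) · q)^6) · p^2    [power of a power]
= ((((p · p^3)^2)^6) · (q^6)) · p^2    [power of a product]
= (((p · p^3)^12) · (q^6)) · p^2    [power of a power]
= (((p^12) · ((p^3)^12)) · (q^6)) · p^2    [power of a product]
= ((p^12 · p^36) · (q^6)) · p^2    [power of a power]
= (p^48 · (q^6)) · p^2    [product of powers]
= p^50·q^6    [product of powers]

p^50·q^6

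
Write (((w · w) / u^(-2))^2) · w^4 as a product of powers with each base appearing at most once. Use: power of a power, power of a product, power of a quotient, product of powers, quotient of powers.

u^4w^8

(((w · w) / u^(-2))^2) · w^4
= (((w · w)^2) / ((u^(-2))^2)) · w^4    [power of a quotient]
= (((w^2) · (w^2)) / ((u^(-2))^2)) · w^4    [power of a product]
= (w^4 / ((u^(-2))^2)) · w^4    [product of powers]
= (w^4 / u^(-4)) · w^4    [power of a power]
= u^4w^8    [quotient of powers; product of powers]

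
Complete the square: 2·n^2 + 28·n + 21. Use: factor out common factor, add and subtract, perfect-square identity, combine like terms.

2(n + 7)^2 - 77

2·n^2 + 28·n + 21
= 2(n^2 + 14·n) + 21    [factor out 2 from the n-terms]
= 2(n^2 + 14·n + 49 - 49) + 21    [add and subtract 49 inside the bracket]
= 2(n + 7)^2 - 98 + 21    [perfect-square identity]
= 2(n + 7)^2 - 77    [combine constants]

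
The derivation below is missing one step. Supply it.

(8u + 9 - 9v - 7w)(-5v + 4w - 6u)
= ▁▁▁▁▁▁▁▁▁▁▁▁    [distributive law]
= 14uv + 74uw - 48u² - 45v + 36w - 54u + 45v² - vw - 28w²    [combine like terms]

By distributive law:

-40uv + 32uw - 48u² - 45v + 36w - 54u + 45v² - 36vw + 54uv + 35vw - 28w² + 42uw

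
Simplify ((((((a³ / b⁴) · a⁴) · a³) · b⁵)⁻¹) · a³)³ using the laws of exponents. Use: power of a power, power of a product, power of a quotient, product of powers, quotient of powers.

a⁻²¹·b⁻³

((((((a³ / b⁴) · a⁴) · a³) · b⁵)⁻¹) · a³)³
= ((((((a³ / b⁴) · a⁴) · a³) · b⁵)⁻¹)³) · ((a³)³)    [power of a product]
= (((((a³ / b⁴) · a⁴) · a³) · b⁵)⁻³) · ((a³)³)    [power of a power]
= (((((a³ / b⁴) · a⁴) · a³)⁻³) · ((b⁵)⁻³)) · ((a³)³)    [power of a product]
= (((((a³ / b⁴) · a⁴)⁻³) · ((a³)⁻³)) · ((b⁵)⁻³)) · ((a³)³)    [power of a product]
= (((((a³ / b⁴)⁻³) · ((a⁴)⁻³)) · ((a³)⁻³)) · ((b⁵)⁻³)) · ((a³)³)    [power of a product]
= ((((((a³)⁻³) / ((b⁴)⁻³)) · ((a⁴)⁻³)) · ((a³)⁻³)) · ((b⁵)⁻³)) · ((a³)³)    [power of a quotient]
= ((((a⁻⁹ / ((b⁴)⁻³)) · ((a⁴)⁻³)) · ((a³)⁻³)) · ((b⁵)⁻³)) · ((a³)³)    [power of a power]
= ((((a⁻⁹ / b⁻¹²) · ((a⁴)⁻³)) · ((a³)⁻³)) · ((b⁵)⁻³)) · ((a³)³)    [power of a power]
= ((((a⁻⁹ / b⁻¹²) · a⁻¹²) · ((a³)⁻³)) · ((b⁵)⁻³)) · ((a³)³)    [power of a power]
= ((((a⁻⁹ / b⁻¹²) · a⁻¹²) · a⁻⁹) · ((b⁵)⁻³)) · ((a³)³)    [power of a power]
= ((((a⁻⁹ / b⁻¹²) · a⁻¹²) · a⁻⁹) · b⁻¹⁵) · ((a³)³)    [power of a power]
= ((((a⁻⁹ / b⁻¹²) · a⁻¹²) · a⁻⁹) · b⁻¹⁵) · a⁹    [power of a power]
= a⁻²¹·b⁻³    [quotient of powers; product of powers]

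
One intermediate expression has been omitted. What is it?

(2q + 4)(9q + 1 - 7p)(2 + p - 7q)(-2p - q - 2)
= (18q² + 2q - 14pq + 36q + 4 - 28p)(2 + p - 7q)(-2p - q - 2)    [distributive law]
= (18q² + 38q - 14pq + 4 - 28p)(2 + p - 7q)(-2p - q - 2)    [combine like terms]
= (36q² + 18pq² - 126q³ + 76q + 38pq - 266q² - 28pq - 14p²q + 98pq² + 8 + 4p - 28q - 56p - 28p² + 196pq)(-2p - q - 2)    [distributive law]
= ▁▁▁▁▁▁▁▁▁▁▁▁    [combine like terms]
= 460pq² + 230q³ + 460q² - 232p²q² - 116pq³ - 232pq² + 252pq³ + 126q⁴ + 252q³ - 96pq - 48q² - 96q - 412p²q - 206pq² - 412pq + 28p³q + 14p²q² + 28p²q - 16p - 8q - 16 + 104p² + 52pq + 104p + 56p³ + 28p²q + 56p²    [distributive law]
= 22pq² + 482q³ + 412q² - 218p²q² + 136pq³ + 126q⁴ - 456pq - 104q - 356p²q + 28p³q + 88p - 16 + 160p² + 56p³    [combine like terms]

Applying combine like terms to the line above:

(-230q² + 116pq² - 126q³ + 48q + 206pq - 14p²q + 8 - 52p - 28p²)(-2p - q - 2)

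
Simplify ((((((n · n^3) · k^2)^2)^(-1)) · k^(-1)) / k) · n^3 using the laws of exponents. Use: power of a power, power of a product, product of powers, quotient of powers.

((((((n · n^3) · k^2)^2)^(-1)) · k^(-1)) / k) · n^3
= (((((n · n^3) · k^2)^(-2)) · k^(-1)) / k) · n^3    [power of a power]
= (((((n · n^3)^(-2)) · ((k^2)^(-2))) · k^(-1)) / k) · n^3    [power of a product]
= (((((n^(-2)) · ((n^3)^(-2))) · ((k^2)^(-2))) · k^(-1)) / k) · n^3    [power of a product]
= ((((n^(-2) · n^(-6)) · ((k^2)^(-2))) · k^(-1)) / k) · n^3    [power of a power]
= (((n^(-8) · ((k^2)^(-2))) · k^(-1)) / k) · n^3    [product of powers]
= (((n^(-8) · k^(-4)) · k^(-1)) / k) · n^3    [power of a power]
= k^(-6)n^(-5)    [quotient of powers; product of powers]

k^(-6)n^(-5)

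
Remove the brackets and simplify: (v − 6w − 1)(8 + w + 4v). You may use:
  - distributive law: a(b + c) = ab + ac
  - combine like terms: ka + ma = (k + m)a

4v − 23vw + 4v^2 − 49w − 6w^2 − 8

(v − 6w − 1)(8 + w + 4v)
= 8v + vw + 4v^2 − 48w − 6w^2 − 24vw − 8 − w − 4v    [distributive law]
= 4v − 23vw + 4v^2 − 49w − 6w^2 − 8    [combine like terms]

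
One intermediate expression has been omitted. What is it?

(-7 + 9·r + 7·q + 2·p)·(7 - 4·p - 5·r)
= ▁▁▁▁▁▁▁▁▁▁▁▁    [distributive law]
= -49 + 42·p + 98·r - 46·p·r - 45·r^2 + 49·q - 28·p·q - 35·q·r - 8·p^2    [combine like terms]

Applying distributive law to the line above:

-49 + 28·p + 35·r + 63·r - 36·p·r - 45·r^2 + 49·q - 28·p·q - 35·q·r + 14·p - 8·p^2 - 10·p·r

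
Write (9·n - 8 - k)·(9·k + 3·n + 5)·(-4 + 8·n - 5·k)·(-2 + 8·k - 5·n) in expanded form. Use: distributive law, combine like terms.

-3706·k·n - 9445·k^2·n + 4667·k·n^2 + 6222·k^2·n^2 - 717·k·n^3 - 3921·k^3·n + 1900·n^2 - 732·n^3 - 1080·n^4 + 8·n + 264·k + 3222·k^2 + 3278·k^3 - 320 + 360·k^4

(9·n - 8 - k)·(9·k + 3·n + 5)·(-4 + 8·n - 5·k)·(-2 + 8·k - 5·n)
= (81·k·n + 27·n^2 + 45·n - 72·k - 24·n - 40 - 9·k^2 - 3·k·n - 5·k)·(-4 + 8·n - 5·k)·(-2 + 8·k - 5·n)    [distributive law]
= (78·k·n + 27·n^2 + 21·n - 77·k - 40 - 9·k^2)·(-4 + 8·n - 5·k)·(-2 + 8·k - 5·n)    [combine like terms]
= (-312·k·n + 624·k·n^2 - 390·k^2·n - 108·n^2 + 216·n^3 - 135·k·n^2 - 84·n + 168·n^2 - 105·k·n + 308·k - 616·k·n + 385·k^2 + 160 - 320·n + 200·k + 36·k^2 - 72·k^2·n + 45·k^3)·(-2 + 8·k - 5·n)    [distributive law]
= (-1033·k·n + 489·k·n^2 - 462·k^2·n + 60·n^2 + 216·n^3 - 404·n + 508·k + 421·k^2 + 160 + 45·k^3)·(-2 + 8·k - 5·n)    [combine like terms]
= 2066·k·n - 8264·k^2·n + 5165·k·n^2 - 978·k·n^2 + 3912·k^2·n^2 - 2445·k·n^3 + 924·k^2·n - 3696·k^3·n + 2310·k^2·n^2 - 120·n^2 + 480·k·n^2 - 300·n^3 - 432·n^3 + 1728·k·n^3 - 1080·n^4 + 808·n - 3232·k·n + 2020·n^2 - 1016·k + 4064·k^2 - 2540·k·n - 842·k^2 + 3368·k^3 - 2105·k^2·n - 320 + 1280·k - 800·n - 90·k^3 + 360·k^4 - 225·k^3·n    [distributive law]
= -3706·k·n - 9445·k^2·n + 4667·k·n^2 + 6222·k^2·n^2 - 717·k·n^3 - 3921·k^3·n + 1900·n^2 - 732·n^3 - 1080·n^4 + 8·n + 264·k + 3222·k^2 + 3278·k^3 - 320 + 360·k^4    [combine like terms]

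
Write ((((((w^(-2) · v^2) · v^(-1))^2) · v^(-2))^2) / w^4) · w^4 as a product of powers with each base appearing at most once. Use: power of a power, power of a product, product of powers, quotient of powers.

((((((w^(-2) · v^2) · v^(-1))^2) · v^(-2))^2) / w^4) · w^4
= ((((((w^(-2) · v^2) · v^(-1))^2)^2) · ((v^(-2))^2)) / w^4) · w^4    [power of a product]
= (((((w^(-2) · v^2) · v^(-1))^4) · ((v^(-2))^2)) / w^4) · w^4    [power of a power]
= (((((w^(-2) · v^2)^4) · ((v^(-1))^4)) · ((v^(-2))^2)) / w^4) · w^4    [power of a product]
= ((((((w^(-2))^4) · ((v^2)^4)) · ((v^(-1))^4)) · ((v^(-2))^2)) / w^4) · w^4    [power of a product]
= ((((w^(-8) · ((v^2)^4)) · ((v^(-1))^4)) · ((v^(-2))^2)) / w^4) · w^4    [power of a power]
= ((((w^(-8) · v^8) · ((v^(-1))^4)) · ((v^(-2))^2)) / w^4) · w^4    [power of a power]
= ((((w^(-8) · v^8) · v^(-4)) · ((v^(-2))^2)) / w^4) · w^4    [power of a power]
= ((((w^(-8) · v^8) · v^(-4)) · v^(-4)) / w^4) · w^4    [power of a power]
= w^(-8)    [quotient of powers; product of powers]

w^(-8)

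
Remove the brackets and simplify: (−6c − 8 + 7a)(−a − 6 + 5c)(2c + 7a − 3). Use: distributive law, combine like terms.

(−6c − 8 + 7a)(−a − 6 + 5c)(2c + 7a − 3)
= (6ac + 36c − 30c^2 + 8a + 48 − 40c − 7a^2 − 42a + 35ac)(2c + 7a − 3)    [distributive law]
= (41ac − 4c − 30c^2 − 34a + 48 − 7a^2)(2c + 7a − 3)    [combine like terms]
= 82ac^2 + 287a^2c − 123ac − 8c^2 − 28ac + 12c − 60c^3 − 210ac^2 + 90c^2 − 68ac − 238a^2 + 102a + 96c + 336a − 144 − 14a^2c − 49a^3 + 21a^2    [distributive law]
= −128ac^2 + 273a^2c − 219ac + 82c^2 + 108c − 60c^3 − 217a^2 + 438a − 144 − 49a^3    [combine like terms]

−128ac^2 + 273a^2c − 219ac + 82c^2 + 108c − 60c^3 − 217a^2 + 438a − 144 − 49a^3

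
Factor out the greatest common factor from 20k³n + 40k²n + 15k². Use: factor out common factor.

20k³n + 40k²n + 15k²
= 5(4k³n + 8k²n + 3k²)    [factor out 5]
= 5k²(4kn + 8n + 3)    [factor out k²]

5k²(4kn + 8n + 3)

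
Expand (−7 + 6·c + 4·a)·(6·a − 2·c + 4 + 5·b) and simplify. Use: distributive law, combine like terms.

(−7 + 6·c + 4·a)·(6·a − 2·c + 4 + 5·b)
= −42·a + 14·c − 28 − 35·b + 36·a·c − 12·c^2 + 24·c + 30·b·c + 24·a^2 − 8·a·c + 16·a + 20·a·b    [distributive law]
= −26·a + 38·c − 28 − 35·b + 28·a·c − 12·c^2 + 30·b·c + 24·a^2 + 20·a·b    [combine like terms]

−26·a + 38·c − 28 − 35·b + 28·a·c − 12·c^2 + 30·b·c + 24·a^2 + 20·a·b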